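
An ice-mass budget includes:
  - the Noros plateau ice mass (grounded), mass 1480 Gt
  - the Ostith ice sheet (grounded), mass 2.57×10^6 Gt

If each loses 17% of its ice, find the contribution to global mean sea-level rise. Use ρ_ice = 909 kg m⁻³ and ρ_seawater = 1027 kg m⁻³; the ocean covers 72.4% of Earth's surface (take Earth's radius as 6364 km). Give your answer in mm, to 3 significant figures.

Noros: 0.17 × 1480 Gt = 2.516×10^14 kg; dividing by ρ_w = 1027 kg m⁻³ gives 2.450×10^11 m³ of water.
Ostith: 0.17 × 2.57×10^6 Gt = 4.369×10^17 kg; dividing by ρ_w = 1027 kg m⁻³ gives 4.254×10^14 m³ of water.
Total added water ≈ 4.257×10^14 m³ over 3.68×10^14 m² → Δh = 1.16 m = 1160 mm.

≈ 1160 mm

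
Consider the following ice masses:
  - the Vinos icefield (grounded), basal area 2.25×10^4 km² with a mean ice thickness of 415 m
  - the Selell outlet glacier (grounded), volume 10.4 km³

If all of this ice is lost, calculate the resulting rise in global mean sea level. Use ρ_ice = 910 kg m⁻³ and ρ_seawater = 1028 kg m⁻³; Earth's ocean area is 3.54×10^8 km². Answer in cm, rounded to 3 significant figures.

≈ 2.34 cm

Vinos: ice volume = 2.25×10^4 km² × 415 m = 9338 km³; 9338 × (910/1028) = 8266 km³ of water.
Selell: 10.4 km³ × (910/1028) = 9.206 km³ of water.
Total added water ≈ 8.275×10^12 m³ over 3.54×10^14 m² → Δh = 0.0234 m = 2.34 cm.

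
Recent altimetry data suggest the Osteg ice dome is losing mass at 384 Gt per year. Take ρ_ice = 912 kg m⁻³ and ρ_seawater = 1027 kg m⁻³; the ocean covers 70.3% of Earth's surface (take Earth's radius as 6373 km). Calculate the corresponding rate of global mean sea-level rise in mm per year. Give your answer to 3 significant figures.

ρ_w = 1027 kg m⁻³. Annual water volume added = 384 Gt / ρ_w = 3.840×10^14 kg / 1027 kg m⁻³ = 3.739×10^11 m³.
Δh per year = 3.739×10^11 / 3.59×10^14 = 1.04×10^-3 m = 1.04 mm.

≈ 1.04 mm/yr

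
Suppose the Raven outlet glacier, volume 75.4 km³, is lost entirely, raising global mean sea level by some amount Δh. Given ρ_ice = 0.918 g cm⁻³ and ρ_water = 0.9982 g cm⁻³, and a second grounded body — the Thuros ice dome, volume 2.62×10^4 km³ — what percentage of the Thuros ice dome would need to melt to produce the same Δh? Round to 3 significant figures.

Equal sea-level rise means equal mass of meltwater, i.e. equal mass of ice lost.
Ice mass of Raven: 6.922×10^13 kg; ice mass of Thuros: 2.405×10^16 kg.
Fraction required = 6.922×10^13 / 2.405×10^16 = 2.88×10^-3 → 0.288 %.

≈ 0.288 %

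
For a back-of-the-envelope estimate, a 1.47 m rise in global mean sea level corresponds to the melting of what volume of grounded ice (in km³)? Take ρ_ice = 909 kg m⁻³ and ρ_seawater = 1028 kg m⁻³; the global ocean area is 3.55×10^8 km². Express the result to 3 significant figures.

Required water volume = Δh × A = 1.47 m × 3.55×10^14 m² = 5.218×10^14 m³ = 5.218×10^5 km³.
Ice volume = water volume × ρ_w/ρ_ice = 5.218×10^5 × 1028/909 = 5.90×10^5 km³.

≈ 5.90×10^5 km³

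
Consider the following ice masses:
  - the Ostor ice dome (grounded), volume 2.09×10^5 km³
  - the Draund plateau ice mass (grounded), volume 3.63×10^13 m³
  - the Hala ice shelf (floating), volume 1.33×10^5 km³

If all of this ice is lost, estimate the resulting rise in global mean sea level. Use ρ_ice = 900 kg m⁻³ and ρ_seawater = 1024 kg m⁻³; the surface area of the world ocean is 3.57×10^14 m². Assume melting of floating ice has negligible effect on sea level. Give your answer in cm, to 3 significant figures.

Ostor: 2.09×10^5 km³ × (900/1024) = 1.837×10^5 km³ of water.
Draund: 3.63×10^13 m³ × (900/1024) = 3.190×10^13 m³ of water.
The Hala ice shelf is floating and already displaces its own weight of water, so its melt adds essentially nothing to sea level.
Total added water ≈ 2.156×10^14 m³ over 3.57×10^14 m² → Δh = 0.604 m = 60.4 cm.

≈ 60.4 cm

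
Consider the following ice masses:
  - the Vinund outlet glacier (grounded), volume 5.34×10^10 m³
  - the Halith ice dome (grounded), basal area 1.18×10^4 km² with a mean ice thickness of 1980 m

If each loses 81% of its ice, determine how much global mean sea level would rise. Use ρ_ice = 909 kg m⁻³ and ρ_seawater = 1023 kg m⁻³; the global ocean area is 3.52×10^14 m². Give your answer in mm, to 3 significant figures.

≈ 47.9 mm

Vinund: 0.81 × 5.34×10^10 m³ × (909/1023) = 3.843×10^10 m³ of water.
Halith: ice volume = 1.18×10^4 km² × 1980 m = 2.336×10^4 km³; 0.81 × 2.336×10^4 × (909/1023) = 1.682×10^4 km³ of water.
Total added water ≈ 1.685×10^13 m³ over 3.52×10^14 m² → Δh = 0.0479 m = 47.9 mm.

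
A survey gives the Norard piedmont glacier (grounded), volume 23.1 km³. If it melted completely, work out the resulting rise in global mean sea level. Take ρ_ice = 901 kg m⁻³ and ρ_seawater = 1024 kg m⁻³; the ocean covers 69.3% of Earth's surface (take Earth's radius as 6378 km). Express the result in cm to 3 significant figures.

Norard: 23.1 km³ × (901/1024) = 20.33 km³ of water.
Spread over 3.54×10^14 m² of ocean, Δh = 2.033×10^10 / 3.54×10^14 = 5.74×10^-5 m = 5.74×10^-3 cm.

≈ 5.74×10^-3 cm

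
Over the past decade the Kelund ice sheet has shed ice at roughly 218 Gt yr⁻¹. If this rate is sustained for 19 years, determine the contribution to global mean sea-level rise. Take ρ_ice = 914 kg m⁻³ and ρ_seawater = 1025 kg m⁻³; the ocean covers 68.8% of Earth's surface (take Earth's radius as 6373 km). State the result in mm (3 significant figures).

Total mass lost = 218 Gt/yr × 19 yr = 4142 Gt = 4.142×10^15 kg.
ρ_w = 1025 kg m⁻³, so water volume = 4.142×10^15 / 1025 = 4.041×10^12 m³.
Δh = 4.041×10^12 / 3.51×10^14 = 0.0115 m = 11.5 mm.

≈ 11.5 mm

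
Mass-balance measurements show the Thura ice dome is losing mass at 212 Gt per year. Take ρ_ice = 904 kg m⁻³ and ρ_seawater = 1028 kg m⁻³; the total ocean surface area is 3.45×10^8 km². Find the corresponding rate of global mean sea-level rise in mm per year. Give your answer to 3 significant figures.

ρ_w = 1028 kg m⁻³. Annual water volume added = 212 Gt / ρ_w = 2.120×10^14 kg / 1028 kg m⁻³ = 2.062×10^11 m³.
Δh per year = 2.062×10^11 / 3.45×10^14 = 5.98×10^-4 m = 0.598 mm.

≈ 0.598 mm/yr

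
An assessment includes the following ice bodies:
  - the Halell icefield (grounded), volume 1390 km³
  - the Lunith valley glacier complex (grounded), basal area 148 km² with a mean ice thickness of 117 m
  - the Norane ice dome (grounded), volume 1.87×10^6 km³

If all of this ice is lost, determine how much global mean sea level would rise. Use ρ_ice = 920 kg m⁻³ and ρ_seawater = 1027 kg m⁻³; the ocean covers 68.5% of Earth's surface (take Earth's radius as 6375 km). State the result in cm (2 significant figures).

Halell: 1390 km³ × (920/1027) = 1245 km³ of water.
Lunith: ice volume = 148 km² × 117 m = 17.32 km³; 17.32 × (920/1027) = 15.51 km³ of water.
Norane: 1.87×10^6 km³ × (920/1027) = 1.675×10^6 km³ of water.
Total added water ≈ 1.676×10^15 m³ over 3.50×10^14 m² → Δh = 4.79 m = 480 cm.

≈ 480 cm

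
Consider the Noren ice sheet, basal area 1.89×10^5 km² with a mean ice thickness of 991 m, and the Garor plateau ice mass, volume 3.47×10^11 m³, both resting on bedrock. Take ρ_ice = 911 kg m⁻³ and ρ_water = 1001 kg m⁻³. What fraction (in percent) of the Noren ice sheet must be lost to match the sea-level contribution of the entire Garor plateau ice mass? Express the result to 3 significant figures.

≈ 0.185 %

Equal sea-level rise means equal mass of meltwater, i.e. equal mass of ice lost.
Ice mass of Garor: 3.161×10^14 kg; ice mass of Noren: 1.706×10^17 kg.
Fraction required = 3.161×10^14 / 1.706×10^17 = 1.85×10^-3 → 0.185 %.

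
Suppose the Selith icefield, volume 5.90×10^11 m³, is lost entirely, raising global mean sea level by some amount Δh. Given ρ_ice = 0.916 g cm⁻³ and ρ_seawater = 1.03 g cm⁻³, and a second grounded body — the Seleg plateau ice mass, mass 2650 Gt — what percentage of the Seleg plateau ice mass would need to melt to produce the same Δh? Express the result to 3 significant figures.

Equal sea-level rise means equal mass of meltwater, i.e. equal mass of ice lost.
Ice mass of Selith: 5.404×10^14 kg; ice mass of Seleg: 2.650×10^15 kg.
Fraction required = 5.404×10^14 / 2.650×10^15 = 0.204 → 20.4 %.

≈ 20.4 %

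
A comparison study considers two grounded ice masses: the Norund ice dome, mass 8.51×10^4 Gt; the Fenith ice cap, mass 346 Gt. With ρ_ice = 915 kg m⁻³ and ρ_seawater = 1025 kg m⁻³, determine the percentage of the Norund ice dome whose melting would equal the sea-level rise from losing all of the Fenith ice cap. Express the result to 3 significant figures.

≈ 0.407 %

Equal sea-level rise means equal mass of meltwater, i.e. equal mass of ice lost.
Ice mass of Fenith: 3.460×10^14 kg; ice mass of Norund: 8.510×10^16 kg.
Fraction required = 3.460×10^14 / 8.510×10^16 = 4.07×10^-3 → 0.407 %.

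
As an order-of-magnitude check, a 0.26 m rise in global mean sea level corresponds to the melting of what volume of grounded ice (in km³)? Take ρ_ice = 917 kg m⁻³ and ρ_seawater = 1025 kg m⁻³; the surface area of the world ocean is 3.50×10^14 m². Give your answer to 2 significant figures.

Required water volume = Δh × A = 0.26 m × 3.50×10^14 m² = 9.100×10^13 m³ = 9.100×10^4 km³.
Ice volume = water volume × ρ_w/ρ_ice = 9.100×10^4 × 1025/917 = 1.0×10^5 km³.

≈ 1.0×10^5 km³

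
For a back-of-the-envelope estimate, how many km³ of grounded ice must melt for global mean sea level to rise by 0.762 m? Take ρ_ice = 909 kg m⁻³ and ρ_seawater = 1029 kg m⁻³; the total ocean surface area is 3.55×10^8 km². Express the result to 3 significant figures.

≈ 3.06×10^5 km³

Required water volume = Δh × A = 0.762 m × 3.55×10^14 m² = 2.705×10^14 m³ = 2.705×10^5 km³.
Ice volume = water volume × ρ_w/ρ_ice = 2.705×10^5 × 1029/909 = 3.06×10^5 km³.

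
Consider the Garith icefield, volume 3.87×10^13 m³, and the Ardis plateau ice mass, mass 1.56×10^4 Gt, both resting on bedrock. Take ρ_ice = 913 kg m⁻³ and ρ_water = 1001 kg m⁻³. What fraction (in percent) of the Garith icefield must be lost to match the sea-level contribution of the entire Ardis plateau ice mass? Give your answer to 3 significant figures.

Equal sea-level rise means equal mass of meltwater, i.e. equal mass of ice lost.
Ice mass of Ardis: 1.560×10^16 kg; ice mass of Garith: 3.533×10^16 kg.
Fraction required = 1.560×10^16 / 3.533×10^16 = 0.442 → 44.2 %.

≈ 44.2 %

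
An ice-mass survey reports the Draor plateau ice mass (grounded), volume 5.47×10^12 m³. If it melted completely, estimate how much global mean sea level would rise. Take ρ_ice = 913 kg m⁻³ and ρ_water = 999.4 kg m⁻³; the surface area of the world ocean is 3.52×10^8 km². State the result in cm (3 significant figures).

≈ 1.42 cm

Draor: 5.47×10^12 m³ × (913/999.4) = 4.997×10^12 m³ of water.
Spread over 3.52×10^14 m² of ocean, Δh = 4.997×10^12 / 3.52×10^14 = 0.0142 m = 1.42 cm.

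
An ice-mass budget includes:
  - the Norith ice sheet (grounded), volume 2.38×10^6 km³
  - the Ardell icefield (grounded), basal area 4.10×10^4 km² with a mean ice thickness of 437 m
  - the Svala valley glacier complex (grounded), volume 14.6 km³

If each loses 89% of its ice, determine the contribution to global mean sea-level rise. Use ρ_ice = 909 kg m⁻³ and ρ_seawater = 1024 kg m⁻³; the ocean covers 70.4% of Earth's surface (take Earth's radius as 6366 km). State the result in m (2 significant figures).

≈ 5.3 m

Norith: 0.89 × 2.38×10^6 km³ × (909/1024) = 1.880×10^6 km³ of water.
Ardell: ice volume = 4.10×10^4 km² × 437 m = 1.792×10^4 km³; 0.89 × 1.792×10^4 × (909/1024) = 1.416×10^4 km³ of water.
Svala: 0.89 × 14.6 km³ × (909/1024) = 11.53 km³ of water.
Total added water ≈ 1.894×10^15 m³ over 3.59×10^14 m² → Δh = 5.28 m.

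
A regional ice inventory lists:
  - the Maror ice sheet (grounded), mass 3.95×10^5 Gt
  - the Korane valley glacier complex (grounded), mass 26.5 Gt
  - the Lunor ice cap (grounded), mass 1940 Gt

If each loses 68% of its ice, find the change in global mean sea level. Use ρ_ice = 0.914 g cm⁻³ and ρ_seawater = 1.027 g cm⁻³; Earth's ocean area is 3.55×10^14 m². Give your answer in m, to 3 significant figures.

≈ 0.740 m

Maror: 0.68 × 3.95×10^5 Gt = 2.686×10^17 kg; dividing by ρ_w = 1.027 g cm⁻³ = 1027 kg m⁻³ gives 2.615×10^14 m³ of water.
Korane: 0.68 × 26.5 Gt = 1.802×10^13 kg; dividing by ρ_w = 1027 kg m⁻³ gives 1.755×10^10 m³ of water.
Lunor: 0.68 × 1940 Gt = 1.319×10^15 kg; dividing by ρ_w = 1027 kg m⁻³ gives 1.285×10^12 m³ of water.
Total added water ≈ 2.628×10^14 m³ over 3.55×10^14 m² → Δh = 0.740 m.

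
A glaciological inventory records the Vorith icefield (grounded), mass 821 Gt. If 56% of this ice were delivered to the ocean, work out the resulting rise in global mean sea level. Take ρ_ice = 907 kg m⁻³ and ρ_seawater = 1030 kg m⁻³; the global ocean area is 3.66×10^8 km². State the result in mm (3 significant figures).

Vorith: 0.56 × 821 Gt = 4.598×10^14 kg; dividing by ρ_w = 1030 kg m⁻³ gives 4.464×10^11 m³ of water.
Spread over 3.66×10^14 m² of ocean, Δh = 4.464×10^11 / 3.66×10^14 = 1.22×10^-3 m = 1.22 mm.

≈ 1.22 mm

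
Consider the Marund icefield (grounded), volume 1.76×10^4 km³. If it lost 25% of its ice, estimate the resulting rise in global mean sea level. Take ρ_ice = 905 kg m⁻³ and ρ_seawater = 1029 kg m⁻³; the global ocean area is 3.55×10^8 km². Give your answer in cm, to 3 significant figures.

≈ 1.09 cm

Marund: 0.25 × 1.76×10^4 km³ × (905/1029) = 3870 km³ of water.
Spread over 3.55×10^14 m² of ocean, Δh = 3.870×10^12 / 3.55×10^14 = 0.0109 m = 1.09 cm.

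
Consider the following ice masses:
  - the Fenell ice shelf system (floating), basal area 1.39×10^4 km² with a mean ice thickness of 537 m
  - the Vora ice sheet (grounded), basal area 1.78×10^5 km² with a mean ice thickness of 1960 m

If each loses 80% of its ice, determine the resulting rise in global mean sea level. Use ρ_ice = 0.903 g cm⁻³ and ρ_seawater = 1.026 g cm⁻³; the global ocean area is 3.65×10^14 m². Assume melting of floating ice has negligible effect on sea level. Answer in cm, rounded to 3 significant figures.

The Fenell ice shelf system is floating and already displaces its own weight of water, so its melt adds essentially nothing to sea level.
Vora: ice volume = 1.78×10^5 km² × 1960 m = 3.489×10^5 km³; 0.8 × 3.489×10^5 × (903/1026) = 2.456×10^5 km³ of water.
Total added water ≈ 2.456×10^14 m³ over 3.65×10^14 m² → Δh = 0.673 m = 67.3 cm.

≈ 67.3 cm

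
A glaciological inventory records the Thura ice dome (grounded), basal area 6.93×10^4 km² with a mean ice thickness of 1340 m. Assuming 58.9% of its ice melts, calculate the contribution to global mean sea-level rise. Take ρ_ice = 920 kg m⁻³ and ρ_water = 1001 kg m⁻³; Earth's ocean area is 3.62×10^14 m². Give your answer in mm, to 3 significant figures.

Thura: ice volume = 6.93×10^4 km² × 1340 m = 9.286×10^4 km³; 0.589 × 9.286×10^4 × (920/1001) = 5.027×10^4 km³ of water.
Spread over 3.62×10^14 m² of ocean, Δh = 5.027×10^13 / 3.62×10^14 = 0.139 m = 139 mm.

≈ 139 mm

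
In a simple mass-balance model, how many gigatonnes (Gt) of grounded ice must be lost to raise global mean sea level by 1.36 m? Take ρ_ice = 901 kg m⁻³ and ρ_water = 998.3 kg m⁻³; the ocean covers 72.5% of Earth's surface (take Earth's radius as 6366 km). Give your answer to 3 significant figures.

Required water volume = Δh × A = 1.36 m × 3.69×10^14 m² = 5.021×10^14 m³.
ρ_w = 998.3 kg m⁻³, so the mass of water = 5.021×10^14 m³ × 998.3 kg m⁻³ = 5.013×10^17 kg = 5.01×10^5 Gt (and the same mass of ice, by conservation).

≈ 5.01×10^5 Gt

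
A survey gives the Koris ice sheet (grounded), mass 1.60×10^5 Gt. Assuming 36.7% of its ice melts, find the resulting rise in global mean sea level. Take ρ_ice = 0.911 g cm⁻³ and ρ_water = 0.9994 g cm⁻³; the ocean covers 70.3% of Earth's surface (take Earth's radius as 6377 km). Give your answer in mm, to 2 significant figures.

Koris: 0.367 × 1.60×10^5 Gt = 5.872×10^16 kg; dividing by ρ_w = 0.9994 g cm⁻³ = 999.4 kg m⁻³ gives 5.876×10^13 m³ of water.
Spread over 3.59×10^14 m² of ocean, Δh = 5.876×10^13 / 3.59×10^14 = 0.164 m = 160 mm.

≈ 160 mm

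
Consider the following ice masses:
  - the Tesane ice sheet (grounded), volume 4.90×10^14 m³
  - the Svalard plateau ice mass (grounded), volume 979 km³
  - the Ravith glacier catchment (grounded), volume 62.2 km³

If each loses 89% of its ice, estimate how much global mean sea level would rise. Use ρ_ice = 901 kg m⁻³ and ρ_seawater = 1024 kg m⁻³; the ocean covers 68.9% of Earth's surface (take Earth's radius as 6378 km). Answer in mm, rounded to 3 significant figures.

Tesane: 0.89 × 4.90×10^14 m³ × (901/1024) = 3.837×10^14 m³ of water.
Svalard: 0.89 × 979 km³ × (901/1024) = 766.7 km³ of water.
Ravith: 0.89 × 62.2 km³ × (901/1024) = 48.71 km³ of water.
Total added water ≈ 3.845×10^14 m³ over 3.52×10^14 m² → Δh = 1.09 m = 1090 mm.

≈ 1090 mm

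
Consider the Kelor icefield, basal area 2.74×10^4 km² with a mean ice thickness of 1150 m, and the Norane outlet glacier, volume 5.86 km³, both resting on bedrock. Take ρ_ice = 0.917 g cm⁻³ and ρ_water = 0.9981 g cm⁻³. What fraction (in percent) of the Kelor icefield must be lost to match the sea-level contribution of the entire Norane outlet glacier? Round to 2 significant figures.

≈ 0.019 %

Equal sea-level rise means equal mass of meltwater, i.e. equal mass of ice lost.
Ice mass of Norane: 5.374×10^12 kg; ice mass of Kelor: 2.889×10^16 kg.
Fraction required = 5.374×10^12 / 2.889×10^16 = 1.86×10^-4 → 0.019 %.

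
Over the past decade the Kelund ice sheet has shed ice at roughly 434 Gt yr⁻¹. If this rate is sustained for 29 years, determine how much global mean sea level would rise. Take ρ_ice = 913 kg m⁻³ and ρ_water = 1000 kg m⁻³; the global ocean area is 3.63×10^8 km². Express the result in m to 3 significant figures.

Total mass lost = 434 Gt/yr × 29 yr = 1.259×10^4 Gt = 1.259×10^16 kg.
ρ_w = 1000 kg m⁻³, so water volume = 1.259×10^16 / 1000 = 1.259×10^13 m³.
Δh = 1.259×10^13 / 3.63×10^14 = 0.0347 m.

≈ 0.0347 m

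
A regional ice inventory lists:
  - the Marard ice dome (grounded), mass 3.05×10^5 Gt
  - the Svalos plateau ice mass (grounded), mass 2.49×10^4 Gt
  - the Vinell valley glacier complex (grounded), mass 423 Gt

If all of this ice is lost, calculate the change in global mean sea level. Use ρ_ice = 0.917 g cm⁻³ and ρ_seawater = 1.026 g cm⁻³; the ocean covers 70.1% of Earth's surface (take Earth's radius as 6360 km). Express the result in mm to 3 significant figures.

Marard: 3.05×10^5 Gt = 3.050×10^17 kg; dividing by ρ_w = 1.026 g cm⁻³ = 1026 kg m⁻³ gives 2.973×10^14 m³ of water.
Svalos: 2.49×10^4 Gt = 2.490×10^16 kg; dividing by ρ_w = 1026 kg m⁻³ gives 2.427×10^13 m³ of water.
Vinell: 423 Gt = 4.230×10^14 kg; dividing by ρ_w = 1026 kg m⁻³ gives 4.123×10^11 m³ of water.
Total added water ≈ 3.220×10^14 m³ over 3.56×10^14 m² → Δh = 0.904 m = 904 mm.

≈ 904 mm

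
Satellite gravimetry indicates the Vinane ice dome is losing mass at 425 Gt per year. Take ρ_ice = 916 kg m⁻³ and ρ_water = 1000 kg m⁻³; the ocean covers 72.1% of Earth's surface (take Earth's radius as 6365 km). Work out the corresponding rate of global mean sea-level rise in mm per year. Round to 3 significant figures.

ρ_w = 1000 kg m⁻³. Annual water volume added = 425 Gt / ρ_w = 4.250×10^14 kg / 1000 kg m⁻³ = 4.250×10^11 m³.
Δh per year = 4.250×10^11 / 3.67×10^14 = 1.16×10^-3 m = 1.16 mm.

≈ 1.16 mm/yr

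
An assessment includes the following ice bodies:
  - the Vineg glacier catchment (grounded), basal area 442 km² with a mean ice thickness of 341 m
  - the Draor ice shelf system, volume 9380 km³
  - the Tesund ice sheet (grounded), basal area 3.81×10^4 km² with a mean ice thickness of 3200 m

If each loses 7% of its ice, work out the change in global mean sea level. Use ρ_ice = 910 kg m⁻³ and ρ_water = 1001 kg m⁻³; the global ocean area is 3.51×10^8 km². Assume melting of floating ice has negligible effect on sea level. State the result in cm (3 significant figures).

Vineg: ice volume = 442 km² × 341 m = 150.7 km³; 0.07 × 150.7 × (910/1001) = 9.591 km³ of water.
The Draor ice shelf system is floating and already displaces its own weight of water, so its melt adds essentially nothing to sea level.
Tesund: ice volume = 3.81×10^4 km² × 3200 m = 1.219×10^5 km³; 0.07 × 1.219×10^5 × (910/1001) = 7759 km³ of water.
Total added water ≈ 7.768×10^12 m³ over 3.51×10^14 m² → Δh = 0.0221 m = 2.21 cm.

≈ 2.21 cm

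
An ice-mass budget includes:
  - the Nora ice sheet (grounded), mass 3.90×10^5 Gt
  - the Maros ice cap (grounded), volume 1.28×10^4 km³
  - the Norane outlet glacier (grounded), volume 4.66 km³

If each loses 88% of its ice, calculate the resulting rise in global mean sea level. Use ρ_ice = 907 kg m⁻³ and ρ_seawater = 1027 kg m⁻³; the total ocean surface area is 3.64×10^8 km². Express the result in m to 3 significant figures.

Nora: 0.88 × 3.90×10^5 Gt = 3.432×10^17 kg; dividing by ρ_w = 1027 kg m⁻³ gives 3.342×10^14 m³ of water.
Maros: 0.88 × 1.28×10^4 km³ × (907/1027) = 9948 km³ of water.
Norane: 0.88 × 4.66 km³ × (907/1027) = 3.622 km³ of water.
Total added water ≈ 3.441×10^14 m³ over 3.64×10^14 m² → Δh = 0.945 m.

≈ 0.945 m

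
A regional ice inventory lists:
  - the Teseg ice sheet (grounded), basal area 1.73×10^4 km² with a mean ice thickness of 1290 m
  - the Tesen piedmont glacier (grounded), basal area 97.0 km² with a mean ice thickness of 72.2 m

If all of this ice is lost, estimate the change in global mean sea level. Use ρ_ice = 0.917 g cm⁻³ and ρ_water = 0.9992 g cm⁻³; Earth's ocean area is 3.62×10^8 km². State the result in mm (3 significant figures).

Teseg: ice volume = 1.73×10^4 km² × 1290 m = 2.232×10^4 km³; 2.232×10^4 × (917/999.2) = 2.048×10^4 km³ of water.
Tesen: ice volume = 97.0 km² × 72.2 m = 7.003 km³; 7.003 × (917/999.2) = 6.427 km³ of water.
Total added water ≈ 2.049×10^13 m³ over 3.62×10^14 m² → Δh = 0.0566 m = 56.6 mm.

≈ 56.6 mm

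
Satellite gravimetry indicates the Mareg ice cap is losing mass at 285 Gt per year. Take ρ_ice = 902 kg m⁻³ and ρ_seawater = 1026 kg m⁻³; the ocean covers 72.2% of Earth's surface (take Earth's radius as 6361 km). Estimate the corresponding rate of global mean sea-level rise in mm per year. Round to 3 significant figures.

≈ 0.757 mm/yr

ρ_w = 1026 kg m⁻³. Annual water volume added = 285 Gt / ρ_w = 2.850×10^14 kg / 1026 kg m⁻³ = 2.778×10^11 m³.
Δh per year = 2.778×10^11 / 3.67×10^14 = 7.57×10^-4 m = 0.757 mm.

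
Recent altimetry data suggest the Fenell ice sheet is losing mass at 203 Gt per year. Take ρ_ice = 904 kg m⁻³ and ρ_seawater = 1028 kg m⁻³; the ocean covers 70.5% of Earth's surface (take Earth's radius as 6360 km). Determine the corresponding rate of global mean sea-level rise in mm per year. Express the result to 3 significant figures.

≈ 0.551 mm/yr

ρ_w = 1028 kg m⁻³. Annual water volume added = 203 Gt / ρ_w = 2.030×10^14 kg / 1028 kg m⁻³ = 1.975×10^11 m³.
Δh per year = 1.975×10^11 / 3.58×10^14 = 5.51×10^-4 m = 0.551 mm.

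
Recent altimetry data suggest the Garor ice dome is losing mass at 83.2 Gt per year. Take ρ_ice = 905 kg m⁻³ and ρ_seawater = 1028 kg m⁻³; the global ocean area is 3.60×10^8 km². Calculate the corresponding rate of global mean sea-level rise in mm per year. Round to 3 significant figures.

ρ_w = 1028 kg m⁻³. Annual water volume added = 83.2 Gt / ρ_w = 8.320×10^13 kg / 1028 kg m⁻³ = 8.093×10^10 m³.
Δh per year = 8.093×10^10 / 3.60×10^14 = 2.25×10^-4 m = 0.225 mm.

≈ 0.225 mm/yr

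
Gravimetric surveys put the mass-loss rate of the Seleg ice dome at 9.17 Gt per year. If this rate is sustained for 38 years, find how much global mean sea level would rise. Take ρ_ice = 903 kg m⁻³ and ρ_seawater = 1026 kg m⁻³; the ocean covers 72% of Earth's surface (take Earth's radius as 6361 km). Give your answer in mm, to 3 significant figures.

Total mass lost = 9.17 Gt/yr × 38 yr = 348.5 Gt = 3.485×10^14 kg.
ρ_w = 1026 kg m⁻³, so water volume = 3.485×10^14 / 1026 = 3.396×10^11 m³.
Δh = 3.396×10^11 / 3.66×10^14 = 9.28×10^-4 m = 0.928 mm.

≈ 0.928 mm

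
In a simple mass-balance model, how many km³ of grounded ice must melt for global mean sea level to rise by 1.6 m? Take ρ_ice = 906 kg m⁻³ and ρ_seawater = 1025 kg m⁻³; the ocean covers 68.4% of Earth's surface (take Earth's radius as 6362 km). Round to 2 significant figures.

Required water volume = Δh × A = 1.6 m × 3.48×10^14 m² = 5.566×10^14 m³ = 5.566×10^5 km³.
Ice volume = water volume × ρ_w/ρ_ice = 5.566×10^5 × 1025/906 = 6.3×10^5 km³.

≈ 6.3×10^5 km³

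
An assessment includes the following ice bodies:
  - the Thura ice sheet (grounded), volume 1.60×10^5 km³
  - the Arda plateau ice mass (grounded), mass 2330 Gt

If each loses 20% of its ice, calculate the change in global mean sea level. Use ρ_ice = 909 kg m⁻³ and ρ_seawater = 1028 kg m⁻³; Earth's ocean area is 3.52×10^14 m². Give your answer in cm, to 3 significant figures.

Thura: 0.2 × 1.60×10^5 km³ × (909/1028) = 2.830×10^4 km³ of water.
Arda: 0.2 × 2330 Gt = 4.660×10^14 kg; dividing by ρ_w = 1028 kg m⁻³ gives 4.533×10^11 m³ of water.
Total added water ≈ 2.875×10^13 m³ over 3.52×10^14 m² → Δh = 0.0817 m = 8.17 cm.

≈ 8.17 cm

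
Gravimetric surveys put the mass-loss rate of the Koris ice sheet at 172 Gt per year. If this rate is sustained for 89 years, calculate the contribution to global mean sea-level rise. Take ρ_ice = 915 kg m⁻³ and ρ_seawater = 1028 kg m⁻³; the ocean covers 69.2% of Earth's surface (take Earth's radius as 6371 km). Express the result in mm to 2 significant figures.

Total mass lost = 172 Gt/yr × 89 yr = 1.531×10^4 Gt = 1.531×10^16 kg.
ρ_w = 1028 kg m⁻³, so water volume = 1.531×10^16 / 1028 = 1.489×10^13 m³.
Δh = 1.489×10^13 / 3.53×10^14 = 0.0422 m = 42 mm.

≈ 42 mm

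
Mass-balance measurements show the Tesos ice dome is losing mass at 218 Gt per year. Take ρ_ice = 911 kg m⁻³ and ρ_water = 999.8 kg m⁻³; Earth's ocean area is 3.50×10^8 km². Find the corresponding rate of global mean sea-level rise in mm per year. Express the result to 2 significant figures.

≈ 0.62 mm/yr

ρ_w = 999.8 kg m⁻³. Annual water volume added = 218 Gt / ρ_w = 2.180×10^14 kg / 999.8 kg m⁻³ = 2.180×10^11 m³.
Δh per year = 2.180×10^11 / 3.50×10^14 = 6.23×10^-4 m = 0.62 mm.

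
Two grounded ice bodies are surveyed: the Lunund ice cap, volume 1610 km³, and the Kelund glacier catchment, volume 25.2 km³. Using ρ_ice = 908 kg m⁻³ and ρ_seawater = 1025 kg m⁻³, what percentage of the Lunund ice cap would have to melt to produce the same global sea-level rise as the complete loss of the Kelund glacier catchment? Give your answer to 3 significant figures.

Equal sea-level rise means equal mass of meltwater, i.e. equal mass of ice lost.
Ice mass of Kelund: 2.288×10^13 kg; ice mass of Lunund: 1.462×10^15 kg.
Fraction required = 2.288×10^13 / 1.462×10^15 = 0.0157 → 1.57 %.

≈ 1.57 %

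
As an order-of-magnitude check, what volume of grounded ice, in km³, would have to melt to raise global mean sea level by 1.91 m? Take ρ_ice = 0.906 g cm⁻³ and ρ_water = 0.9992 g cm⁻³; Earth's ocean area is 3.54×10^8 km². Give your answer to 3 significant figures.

≈ 7.46×10^5 km³

Required water volume = Δh × A = 1.91 m × 3.54×10^14 m² = 6.761×10^14 m³ = 6.761×10^5 km³.
Ice volume = water volume × ρ_w/ρ_ice = 6.761×10^5 × 999.2/906 = 7.46×10^5 km³.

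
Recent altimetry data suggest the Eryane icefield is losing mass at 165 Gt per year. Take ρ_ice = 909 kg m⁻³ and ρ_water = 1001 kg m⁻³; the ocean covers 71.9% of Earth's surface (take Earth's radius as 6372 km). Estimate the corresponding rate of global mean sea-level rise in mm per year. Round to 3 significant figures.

≈ 0.449 mm/yr

ρ_w = 1001 kg m⁻³. Annual water volume added = 165 Gt / ρ_w = 1.650×10^14 kg / 1001 kg m⁻³ = 1.648×10^11 m³.
Δh per year = 1.648×10^11 / 3.67×10^14 = 4.49×10^-4 m = 0.449 mm.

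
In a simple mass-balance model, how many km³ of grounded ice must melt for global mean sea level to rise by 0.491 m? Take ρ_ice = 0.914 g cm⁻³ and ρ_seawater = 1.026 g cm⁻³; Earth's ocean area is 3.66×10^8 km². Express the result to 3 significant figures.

≈ 2.02×10^5 km³

Required water volume = Δh × A = 0.491 m × 3.66×10^14 m² = 1.797×10^14 m³ = 1.797×10^5 km³.
Ice volume = water volume × ρ_w/ρ_ice = 1.797×10^5 × 1026/914 = 2.02×10^5 km³.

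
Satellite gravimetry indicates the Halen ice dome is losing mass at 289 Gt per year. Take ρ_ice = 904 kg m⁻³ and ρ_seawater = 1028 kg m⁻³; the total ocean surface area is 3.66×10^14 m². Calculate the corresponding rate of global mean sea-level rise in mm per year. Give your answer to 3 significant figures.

≈ 0.768 mm/yr

ρ_w = 1028 kg m⁻³. Annual water volume added = 289 Gt / ρ_w = 2.890×10^14 kg / 1028 kg m⁻³ = 2.811×10^11 m³.
Δh per year = 2.811×10^11 / 3.66×10^14 = 7.68×10^-4 m = 0.768 mm.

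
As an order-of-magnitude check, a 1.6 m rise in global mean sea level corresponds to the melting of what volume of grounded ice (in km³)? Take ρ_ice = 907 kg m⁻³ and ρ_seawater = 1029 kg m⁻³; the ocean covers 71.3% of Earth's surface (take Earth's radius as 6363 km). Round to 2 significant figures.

≈ 6.6×10^5 km³

Required water volume = Δh × A = 1.6 m × 3.63×10^14 m² = 5.804×10^14 m³ = 5.804×10^5 km³.
Ice volume = water volume × ρ_w/ρ_ice = 5.804×10^5 × 1029/907 = 6.6×10^5 km³.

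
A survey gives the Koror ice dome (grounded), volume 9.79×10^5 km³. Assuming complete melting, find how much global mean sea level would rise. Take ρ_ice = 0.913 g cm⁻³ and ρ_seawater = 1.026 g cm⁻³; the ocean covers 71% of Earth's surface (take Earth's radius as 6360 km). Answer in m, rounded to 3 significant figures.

Koror: 9.79×10^5 km³ × (913/1026) = 8.712×10^5 km³ of water.
Spread over 3.61×10^14 m² of ocean, Δh = 8.712×10^14 / 3.61×10^14 = 2.41 m.

≈ 2.41 m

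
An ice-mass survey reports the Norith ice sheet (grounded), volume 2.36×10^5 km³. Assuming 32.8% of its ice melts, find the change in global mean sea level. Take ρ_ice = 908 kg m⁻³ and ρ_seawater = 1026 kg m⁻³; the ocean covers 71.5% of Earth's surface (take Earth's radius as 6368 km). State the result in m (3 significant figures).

≈ 0.188 m

Norith: 0.328 × 2.36×10^5 km³ × (908/1026) = 6.851×10^4 km³ of water.
Spread over 3.64×10^14 m² of ocean, Δh = 6.851×10^13 / 3.64×10^14 = 0.188 m.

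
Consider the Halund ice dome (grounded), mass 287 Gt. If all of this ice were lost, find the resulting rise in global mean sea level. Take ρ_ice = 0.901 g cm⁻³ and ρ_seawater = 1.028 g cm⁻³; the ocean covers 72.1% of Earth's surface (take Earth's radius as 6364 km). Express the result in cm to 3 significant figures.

≈ 0.0761 cm

Halund: 287 Gt = 2.870×10^14 kg; dividing by ρ_w = 1.028 g cm⁻³ = 1028 kg m⁻³ gives 2.792×10^11 m³ of water.
Spread over 3.67×10^14 m² of ocean, Δh = 2.792×10^11 / 3.67×10^14 = 7.61×10^-4 m = 0.0761 cm.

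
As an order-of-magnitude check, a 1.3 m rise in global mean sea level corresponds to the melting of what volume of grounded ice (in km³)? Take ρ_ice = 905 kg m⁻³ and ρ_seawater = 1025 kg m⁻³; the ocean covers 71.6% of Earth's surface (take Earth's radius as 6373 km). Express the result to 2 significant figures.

Required water volume = Δh × A = 1.3 m × 3.65×10^14 m² = 4.751×10^14 m³ = 4.751×10^5 km³.
Ice volume = water volume × ρ_w/ρ_ice = 4.751×10^5 × 1025/905 = 5.4×10^5 km³.

≈ 5.4×10^5 km³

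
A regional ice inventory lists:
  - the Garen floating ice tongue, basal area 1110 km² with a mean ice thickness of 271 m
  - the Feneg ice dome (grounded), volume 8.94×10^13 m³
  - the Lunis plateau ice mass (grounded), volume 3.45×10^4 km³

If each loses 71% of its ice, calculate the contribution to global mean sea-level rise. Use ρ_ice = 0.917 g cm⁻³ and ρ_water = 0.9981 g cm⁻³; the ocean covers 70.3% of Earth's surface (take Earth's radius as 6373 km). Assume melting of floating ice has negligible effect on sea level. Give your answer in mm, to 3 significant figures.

≈ 225 mm

The Garen floating ice tongue is floating and already displaces its own weight of water, so its melt adds essentially nothing to sea level.
Feneg: 0.71 × 8.94×10^13 m³ × (917/998.1) = 5.832×10^13 m³ of water.
Lunis: 0.71 × 3.45×10^4 km³ × (917/998.1) = 2.250×10^4 km³ of water.
Total added water ≈ 8.082×10^13 m³ over 3.59×10^14 m² → Δh = 0.225 m = 225 mm.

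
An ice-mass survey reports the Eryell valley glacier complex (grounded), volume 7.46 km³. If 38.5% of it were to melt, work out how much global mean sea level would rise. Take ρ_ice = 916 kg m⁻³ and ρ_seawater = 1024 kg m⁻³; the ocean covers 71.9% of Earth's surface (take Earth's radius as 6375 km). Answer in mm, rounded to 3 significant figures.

Eryell: 0.385 × 7.46 km³ × (916/1024) = 2.569 km³ of water.
Spread over 3.67×10^14 m² of ocean, Δh = 2.569×10^9 / 3.67×10^14 = 7.00×10^-6 m = 7.00×10^-3 mm.

≈ 7.00×10^-3 mm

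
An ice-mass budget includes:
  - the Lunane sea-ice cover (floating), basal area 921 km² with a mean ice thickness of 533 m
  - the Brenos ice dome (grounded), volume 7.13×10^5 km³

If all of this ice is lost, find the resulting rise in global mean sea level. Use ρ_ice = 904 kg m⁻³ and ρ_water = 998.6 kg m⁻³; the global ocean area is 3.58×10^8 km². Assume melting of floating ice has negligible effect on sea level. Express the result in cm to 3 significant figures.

≈ 180 cm

The Lunane sea-ice cover is floating and already displaces its own weight of water, so its melt adds essentially nothing to sea level.
Brenos: 7.13×10^5 km³ × (904/998.6) = 6.455×10^5 km³ of water.
Total added water ≈ 6.455×10^14 m³ over 3.58×10^14 m² → Δh = 1.80 m = 180 cm.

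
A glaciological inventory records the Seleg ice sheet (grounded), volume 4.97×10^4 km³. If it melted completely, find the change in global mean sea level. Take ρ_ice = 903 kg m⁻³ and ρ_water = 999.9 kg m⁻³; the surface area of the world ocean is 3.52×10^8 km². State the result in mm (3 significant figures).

Seleg: 4.97×10^4 km³ × (903/999.9) = 4.488×10^4 km³ of water.
Spread over 3.52×10^14 m² of ocean, Δh = 4.488×10^13 / 3.52×10^14 = 0.128 m = 128 mm.

≈ 128 mm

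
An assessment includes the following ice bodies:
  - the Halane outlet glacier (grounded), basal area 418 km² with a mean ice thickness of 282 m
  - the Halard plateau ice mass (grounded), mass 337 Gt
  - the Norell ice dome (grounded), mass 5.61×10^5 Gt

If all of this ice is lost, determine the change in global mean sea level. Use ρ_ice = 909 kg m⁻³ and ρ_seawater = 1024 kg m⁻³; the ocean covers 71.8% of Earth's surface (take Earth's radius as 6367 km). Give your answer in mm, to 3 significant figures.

≈ 1500 mm

Halane: ice volume = 418 km² × 282 m = 117.9 km³; 117.9 × (909/1024) = 104.6 km³ of water.
Halard: 337 Gt = 3.370×10^14 kg; dividing by ρ_w = 1024 kg m⁻³ gives 3.291×10^11 m³ of water.
Norell: 5.61×10^5 Gt = 5.610×10^17 kg; dividing by ρ_w = 1024 kg m⁻³ gives 5.479×10^14 m³ of water.
Total added water ≈ 5.483×10^14 m³ over 3.66×10^14 m² → Δh = 1.50 m = 1500 mm.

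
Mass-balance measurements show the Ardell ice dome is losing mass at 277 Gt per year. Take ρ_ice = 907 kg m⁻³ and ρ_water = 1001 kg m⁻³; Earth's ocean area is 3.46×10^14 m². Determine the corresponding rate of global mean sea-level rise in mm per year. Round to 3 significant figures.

≈ 0.800 mm/yr

ρ_w = 1001 kg m⁻³. Annual water volume added = 277 Gt / ρ_w = 2.770×10^14 kg / 1001 kg m⁻³ = 2.767×10^11 m³.
Δh per year = 2.767×10^11 / 3.46×10^14 = 8.00×10^-4 m = 0.800 mm.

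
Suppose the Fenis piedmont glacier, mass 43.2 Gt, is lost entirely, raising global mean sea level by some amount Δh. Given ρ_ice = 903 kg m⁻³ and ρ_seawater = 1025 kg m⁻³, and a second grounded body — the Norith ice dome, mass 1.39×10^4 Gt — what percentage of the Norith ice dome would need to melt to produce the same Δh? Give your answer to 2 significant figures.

≈ 0.31 %

Equal sea-level rise means equal mass of meltwater, i.e. equal mass of ice lost.
Ice mass of Fenis: 4.320×10^13 kg; ice mass of Norith: 1.390×10^16 kg.
Fraction required = 4.320×10^13 / 1.390×10^16 = 3.11×10^-3 → 0.31 %.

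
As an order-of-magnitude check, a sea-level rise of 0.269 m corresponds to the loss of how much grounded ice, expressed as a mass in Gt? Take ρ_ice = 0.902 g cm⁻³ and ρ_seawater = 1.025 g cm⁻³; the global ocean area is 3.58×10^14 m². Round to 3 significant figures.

≈ 9.87×10^4 Gt

Required water volume = Δh × A = 0.269 m × 3.58×10^14 m² = 9.630×10^13 m³.
ρ_w = 1.025 g cm⁻³ = 1025 kg m⁻³, so the mass of water = 9.630×10^13 m³ × 1025 kg m⁻³ = 9.871×10^16 kg = 9.87×10^4 Gt (and the same mass of ice, by conservation).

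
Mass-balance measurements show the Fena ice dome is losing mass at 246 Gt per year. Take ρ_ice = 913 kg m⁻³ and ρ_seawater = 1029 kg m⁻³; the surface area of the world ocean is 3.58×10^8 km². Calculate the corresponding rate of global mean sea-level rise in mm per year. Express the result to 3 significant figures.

≈ 0.668 mm/yr

ρ_w = 1029 kg m⁻³. Annual water volume added = 246 Gt / ρ_w = 2.460×10^14 kg / 1029 kg m⁻³ = 2.391×10^11 m³.
Δh per year = 2.391×10^11 / 3.58×10^14 = 6.68×10^-4 m = 0.668 mm.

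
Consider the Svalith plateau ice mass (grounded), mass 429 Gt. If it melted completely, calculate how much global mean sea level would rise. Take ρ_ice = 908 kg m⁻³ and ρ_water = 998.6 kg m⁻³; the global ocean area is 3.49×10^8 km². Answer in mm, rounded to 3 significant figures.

Svalith: 429 Gt = 4.290×10^14 kg; dividing by ρ_w = 998.6 kg m⁻³ gives 4.296×10^11 m³ of water.
Spread over 3.49×10^14 m² of ocean, Δh = 4.296×10^11 / 3.49×10^14 = 1.23×10^-3 m = 1.23 mm.

≈ 1.23 mm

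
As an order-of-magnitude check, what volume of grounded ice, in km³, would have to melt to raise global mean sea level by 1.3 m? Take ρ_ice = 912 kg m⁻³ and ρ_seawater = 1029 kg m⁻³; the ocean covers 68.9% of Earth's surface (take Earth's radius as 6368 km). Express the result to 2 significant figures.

≈ 5.1×10^5 km³

Required water volume = Δh × A = 1.3 m × 3.51×10^14 m² = 4.564×10^14 m³ = 4.564×10^5 km³.
Ice volume = water volume × ρ_w/ρ_ice = 4.564×10^5 × 1029/912 = 5.1×10^5 km³.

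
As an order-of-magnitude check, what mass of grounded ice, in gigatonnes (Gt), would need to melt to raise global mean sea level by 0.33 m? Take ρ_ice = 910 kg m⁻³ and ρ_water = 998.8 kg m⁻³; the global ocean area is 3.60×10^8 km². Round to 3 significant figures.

≈ 1.19×10^5 Gt

Required water volume = Δh × A = 0.33 m × 3.60×10^14 m² = 1.188×10^14 m³.
ρ_w = 998.8 kg m⁻³, so the mass of water = 1.188×10^14 m³ × 998.8 kg m⁻³ = 1.187×10^17 kg = 1.19×10^5 Gt (and the same mass of ice, by conservation).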